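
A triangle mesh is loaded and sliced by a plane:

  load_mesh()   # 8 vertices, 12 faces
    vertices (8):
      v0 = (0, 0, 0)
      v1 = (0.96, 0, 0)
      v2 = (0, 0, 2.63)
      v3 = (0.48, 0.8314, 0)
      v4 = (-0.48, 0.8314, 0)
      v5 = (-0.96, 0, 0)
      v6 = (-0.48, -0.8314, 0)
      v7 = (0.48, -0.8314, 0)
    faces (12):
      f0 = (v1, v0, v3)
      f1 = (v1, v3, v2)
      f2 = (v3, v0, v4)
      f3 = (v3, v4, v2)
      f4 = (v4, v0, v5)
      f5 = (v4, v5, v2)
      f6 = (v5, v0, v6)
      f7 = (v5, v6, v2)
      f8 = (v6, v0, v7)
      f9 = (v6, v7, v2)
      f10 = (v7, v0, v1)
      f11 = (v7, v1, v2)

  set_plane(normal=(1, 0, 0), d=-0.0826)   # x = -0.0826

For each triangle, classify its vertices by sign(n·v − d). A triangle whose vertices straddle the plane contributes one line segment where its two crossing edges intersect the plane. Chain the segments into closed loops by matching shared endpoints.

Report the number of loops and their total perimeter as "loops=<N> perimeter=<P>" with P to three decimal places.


Straddling triangles (8 of 12):
  (v3,v0,v4) [++-] → (-0.0826, 0.14307, 0)–(-0.0826, 0.8314, 0)  len=0.6883
  (v3,v4,v2) [+-+] → (-0.0826, 0.8314, 0)–(-0.0826, 0.14307, 2.17742)  len=2.2836
  (v4,v0,v5) [-+-] → (-0.0826, 0.14307, 0)–(-0.0826, 0, 0)  len=0.1431
  (v4,v5,v2) [--+] → (-0.0826, 0, 2.40371)–(-0.0826, 0.14307, 2.17742)  len=0.2677
  (v5,v0,v6) [-+-] → (-0.0826, 0, 0)–(-0.0826, -0.14307, 0)  len=0.1431
  (v5,v6,v2) [--+] → (-0.0826, -0.14307, 2.17742)–(-0.0826, 0, 2.40371)  len=0.2677
  (v6,v0,v7) [-++] → (-0.0826, -0.14307, 0)–(-0.0826, -0.8314, 0)  len=0.6883
  (v6,v7,v2) [-++] → (-0.0826, -0.8314, 0)–(-0.0826, -0.14307, 2.17742)  len=2.2836

Chained into 1 loop(s):
  loop 1: 8 segments, perimeter = 6.7655
Total perimeter = 6.766

loops=1 perimeter=6.766


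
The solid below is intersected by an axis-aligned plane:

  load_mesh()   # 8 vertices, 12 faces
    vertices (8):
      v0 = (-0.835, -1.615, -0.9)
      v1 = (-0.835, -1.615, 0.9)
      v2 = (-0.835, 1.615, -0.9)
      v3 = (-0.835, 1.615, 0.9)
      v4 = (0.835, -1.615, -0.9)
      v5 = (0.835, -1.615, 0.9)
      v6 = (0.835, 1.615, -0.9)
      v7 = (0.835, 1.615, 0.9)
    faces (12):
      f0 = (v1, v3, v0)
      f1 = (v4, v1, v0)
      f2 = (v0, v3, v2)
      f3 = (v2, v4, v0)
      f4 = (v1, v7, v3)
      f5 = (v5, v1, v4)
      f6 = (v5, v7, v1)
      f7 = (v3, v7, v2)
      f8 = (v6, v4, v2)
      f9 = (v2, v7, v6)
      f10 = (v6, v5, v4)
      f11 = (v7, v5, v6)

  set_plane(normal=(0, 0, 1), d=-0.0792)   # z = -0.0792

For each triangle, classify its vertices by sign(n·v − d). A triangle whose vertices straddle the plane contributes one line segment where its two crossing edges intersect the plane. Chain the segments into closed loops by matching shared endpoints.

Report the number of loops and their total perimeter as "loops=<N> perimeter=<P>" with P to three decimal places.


Straddling triangles (8 of 12):
  (v1,v3,v0) [++-] → (-0.835, -0.14212, -0.0792)–(-0.835, -1.615, -0.0792)  len=1.4729
  (v4,v1,v0) [-+-] → (0.07348, -1.615, -0.0792)–(-0.835, -1.615, -0.0792)  len=0.9085
  (v0,v3,v2) [-+-] → (-0.835, -0.14212, -0.0792)–(-0.835, 1.615, -0.0792)  len=1.7571
  (v5,v1,v4) [++-] → (0.07348, -1.615, -0.0792)–(0.835, -1.615, -0.0792)  len=0.7615
  (v3,v7,v2) [++-] → (-0.07348, 1.615, -0.0792)–(-0.835, 1.615, -0.0792)  len=0.7615
  (v2,v7,v6) [-+-] → (-0.07348, 1.615, -0.0792)–(0.835, 1.615, -0.0792)  len=0.9085
  (v6,v5,v4) [-+-] → (0.835, 0.14212, -0.0792)–(0.835, -1.615, -0.0792)  len=1.7571
  (v7,v5,v6) [++-] → (0.835, 0.14212, -0.0792)–(0.835, 1.615, -0.0792)  len=1.4729

Chained into 1 loop(s):
  loop 1: 8 segments, perimeter = 9.8000
Total perimeter = 9.800

loops=1 perimeter=9.800


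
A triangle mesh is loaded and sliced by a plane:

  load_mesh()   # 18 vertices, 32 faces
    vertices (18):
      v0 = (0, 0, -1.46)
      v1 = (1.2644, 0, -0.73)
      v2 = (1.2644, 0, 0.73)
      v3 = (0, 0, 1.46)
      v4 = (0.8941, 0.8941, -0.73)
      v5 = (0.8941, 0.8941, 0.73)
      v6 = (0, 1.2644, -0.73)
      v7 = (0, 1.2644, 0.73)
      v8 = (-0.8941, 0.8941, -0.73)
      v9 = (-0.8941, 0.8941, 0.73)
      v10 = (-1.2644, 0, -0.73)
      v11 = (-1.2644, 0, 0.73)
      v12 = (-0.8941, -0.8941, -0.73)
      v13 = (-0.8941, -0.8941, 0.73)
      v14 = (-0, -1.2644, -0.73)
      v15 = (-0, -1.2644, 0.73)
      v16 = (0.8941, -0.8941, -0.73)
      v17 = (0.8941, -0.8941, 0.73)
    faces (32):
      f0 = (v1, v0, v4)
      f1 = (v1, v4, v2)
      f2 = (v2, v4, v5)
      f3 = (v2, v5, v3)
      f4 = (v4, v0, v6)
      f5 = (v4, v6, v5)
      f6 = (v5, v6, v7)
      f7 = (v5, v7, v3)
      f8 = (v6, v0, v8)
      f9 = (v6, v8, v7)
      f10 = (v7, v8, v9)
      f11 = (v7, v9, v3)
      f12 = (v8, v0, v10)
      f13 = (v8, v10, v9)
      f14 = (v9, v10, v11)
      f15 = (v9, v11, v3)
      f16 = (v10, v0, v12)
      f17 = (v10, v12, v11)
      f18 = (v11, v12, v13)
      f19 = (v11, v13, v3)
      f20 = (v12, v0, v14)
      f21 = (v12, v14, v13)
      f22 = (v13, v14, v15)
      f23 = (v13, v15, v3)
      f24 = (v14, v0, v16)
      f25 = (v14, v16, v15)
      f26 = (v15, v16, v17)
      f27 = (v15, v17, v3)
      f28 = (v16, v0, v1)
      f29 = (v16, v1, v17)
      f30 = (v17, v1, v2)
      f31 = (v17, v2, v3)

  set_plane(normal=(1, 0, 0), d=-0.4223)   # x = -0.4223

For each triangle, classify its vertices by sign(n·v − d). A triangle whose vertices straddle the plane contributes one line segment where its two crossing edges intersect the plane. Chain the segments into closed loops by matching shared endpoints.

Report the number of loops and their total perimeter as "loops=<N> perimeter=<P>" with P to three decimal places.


loops=1 perimeter=7.738

Straddling triangles (12 of 32):
  (v6,v0,v8) [++-] → (-0.4223, 0.4223, -1.11521)–(-0.4223, 1.0895, -0.73)  len=0.7704
  (v6,v8,v7) [+-+] → (-0.4223, 1.0895, -0.73)–(-0.4223, 1.0895, 0.0404149)  len=0.7704
  (v7,v8,v9) [+--] → (-0.4223, 1.0895, 0.0404149)–(-0.4223, 1.0895, 0.73)  len=0.6896
  (v7,v9,v3) [+-+] → (-0.4223, 1.0895, 0.73)–(-0.4223, 0.4223, 1.11521)  len=0.7704
  (v8,v0,v10) [-+-] → (-0.4223, 0.4223, -1.11521)–(-0.4223, 0, -1.21619)  len=0.4342
  (v9,v11,v3) [--+] → (-0.4223, 0, 1.21619)–(-0.4223, 0.4223, 1.11521)  len=0.4342
  (v10,v0,v12) [-+-] → (-0.4223, 0, -1.21619)–(-0.4223, -0.4223, -1.11521)  len=0.4342
  (v11,v13,v3) [--+] → (-0.4223, -0.4223, 1.11521)–(-0.4223, 0, 1.21619)  len=0.4342
  (v12,v0,v14) [-++] → (-0.4223, -0.4223, -1.11521)–(-0.4223, -1.0895, -0.73)  len=0.7704
  (v12,v14,v13) [-+-] → (-0.4223, -1.0895, -0.73)–(-0.4223, -1.0895, -0.0404149)  len=0.6896
  (v13,v14,v15) [-++] → (-0.4223, -1.0895, -0.0404149)–(-0.4223, -1.0895, 0.73)  len=0.7704
  (v13,v15,v3) [-++] → (-0.4223, -1.0895, 0.73)–(-0.4223, -0.4223, 1.11521)  len=0.7704

Chained into 1 loop(s):
  loop 1: 12 segments, perimeter = 7.7385
Total perimeter = 7.738


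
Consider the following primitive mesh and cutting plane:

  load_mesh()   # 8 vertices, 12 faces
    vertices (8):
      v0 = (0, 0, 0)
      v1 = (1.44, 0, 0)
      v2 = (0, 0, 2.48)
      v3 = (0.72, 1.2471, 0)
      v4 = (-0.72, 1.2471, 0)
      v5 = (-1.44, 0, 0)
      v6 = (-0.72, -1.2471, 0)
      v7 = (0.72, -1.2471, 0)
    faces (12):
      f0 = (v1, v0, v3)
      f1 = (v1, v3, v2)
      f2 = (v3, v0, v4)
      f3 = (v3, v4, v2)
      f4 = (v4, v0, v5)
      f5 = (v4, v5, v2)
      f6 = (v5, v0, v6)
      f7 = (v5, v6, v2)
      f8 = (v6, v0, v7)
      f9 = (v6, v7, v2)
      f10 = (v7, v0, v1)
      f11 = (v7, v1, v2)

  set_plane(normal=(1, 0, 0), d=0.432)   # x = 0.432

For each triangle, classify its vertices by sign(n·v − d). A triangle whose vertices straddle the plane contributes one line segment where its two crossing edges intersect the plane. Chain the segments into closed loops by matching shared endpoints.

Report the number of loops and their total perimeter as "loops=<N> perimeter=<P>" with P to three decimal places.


Straddling triangles (8 of 12):
  (v1,v0,v3) [+-+] → (0.432, 0, 0)–(0.432, 0.74826, 0)  len=0.7483
  (v1,v3,v2) [++-] → (0.432, 0.74826, 0.992)–(0.432, 0, 1.736)  len=1.0552
  (v3,v0,v4) [+--] → (0.432, 0.74826, 0)–(0.432, 1.2471, 0)  len=0.4988
  (v3,v4,v2) [+--] → (0.432, 1.2471, 0)–(0.432, 0.74826, 0.992)  len=1.1104
  (v6,v0,v7) [--+] → (0.432, -0.74826, 0)–(0.432, -1.2471, 0)  len=0.4988
  (v6,v7,v2) [-+-] → (0.432, -1.2471, 0)–(0.432, -0.74826, 0.992)  len=1.1104
  (v7,v0,v1) [+-+] → (0.432, -0.74826, 0)–(0.432, 0, 0)  len=0.7483
  (v7,v1,v2) [++-] → (0.432, 0, 1.736)–(0.432, -0.74826, 0.992)  len=1.0552

Chained into 1 loop(s):
  loop 1: 8 segments, perimeter = 6.8253
Total perimeter = 6.825

loops=1 perimeter=6.825


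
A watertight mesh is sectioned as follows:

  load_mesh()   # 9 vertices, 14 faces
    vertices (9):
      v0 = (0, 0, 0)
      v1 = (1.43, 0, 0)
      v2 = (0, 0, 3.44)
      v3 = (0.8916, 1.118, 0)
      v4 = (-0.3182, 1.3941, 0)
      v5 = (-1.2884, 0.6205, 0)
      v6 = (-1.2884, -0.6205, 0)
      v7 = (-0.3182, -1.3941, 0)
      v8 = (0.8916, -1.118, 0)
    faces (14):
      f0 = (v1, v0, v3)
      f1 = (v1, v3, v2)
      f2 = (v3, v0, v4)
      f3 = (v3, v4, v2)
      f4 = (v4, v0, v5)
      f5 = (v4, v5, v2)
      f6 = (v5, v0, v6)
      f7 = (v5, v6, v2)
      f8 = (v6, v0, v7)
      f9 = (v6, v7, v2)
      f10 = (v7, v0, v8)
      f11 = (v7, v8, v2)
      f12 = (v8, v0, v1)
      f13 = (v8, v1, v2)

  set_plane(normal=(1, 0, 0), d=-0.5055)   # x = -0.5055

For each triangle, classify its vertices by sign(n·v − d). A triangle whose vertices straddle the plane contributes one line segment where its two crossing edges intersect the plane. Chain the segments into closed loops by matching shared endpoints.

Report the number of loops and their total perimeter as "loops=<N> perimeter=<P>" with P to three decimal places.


loops=1 perimeter=7.612

Straddling triangles (6 of 14):
  (v4,v0,v5) [++-] → (-0.5055, 0.243451, 0)–(-0.5055, 1.24475, 0)  len=1.0013
  (v4,v5,v2) [+-+] → (-0.5055, 1.24475, 0)–(-0.5055, 0.243451, 2.09033)  len=2.3178
  (v5,v0,v6) [-+-] → (-0.5055, 0.243451, 0)–(-0.5055, -0.243451, 0)  len=0.4869
  (v5,v6,v2) [--+] → (-0.5055, -0.243451, 2.09033)–(-0.5055, 0.243451, 2.09033)  len=0.4869
  (v6,v0,v7) [-++] → (-0.5055, -0.243451, 0)–(-0.5055, -1.24475, 0)  len=1.0013
  (v6,v7,v2) [-++] → (-0.5055, -1.24475, 0)–(-0.5055, -0.243451, 2.09033)  len=2.3178

Chained into 1 loop(s):
  loop 1: 6 segments, perimeter = 7.6120
Total perimeter = 7.612


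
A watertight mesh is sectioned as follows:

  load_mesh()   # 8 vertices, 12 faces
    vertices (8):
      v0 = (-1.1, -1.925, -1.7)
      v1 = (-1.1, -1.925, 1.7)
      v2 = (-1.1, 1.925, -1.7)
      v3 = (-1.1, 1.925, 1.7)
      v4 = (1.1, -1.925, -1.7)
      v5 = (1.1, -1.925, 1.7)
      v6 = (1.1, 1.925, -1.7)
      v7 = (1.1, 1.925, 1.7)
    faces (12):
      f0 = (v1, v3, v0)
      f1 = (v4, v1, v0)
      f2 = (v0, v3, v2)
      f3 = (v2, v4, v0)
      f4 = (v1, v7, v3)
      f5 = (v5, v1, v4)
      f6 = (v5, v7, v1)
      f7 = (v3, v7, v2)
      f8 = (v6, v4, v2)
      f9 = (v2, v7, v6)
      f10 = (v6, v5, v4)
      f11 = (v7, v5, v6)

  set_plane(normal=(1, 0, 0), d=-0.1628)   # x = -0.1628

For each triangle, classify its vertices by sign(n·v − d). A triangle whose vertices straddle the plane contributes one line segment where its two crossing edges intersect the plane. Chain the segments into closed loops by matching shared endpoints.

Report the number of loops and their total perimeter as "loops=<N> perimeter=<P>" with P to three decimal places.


loops=1 perimeter=14.500

Straddling triangles (8 of 12):
  (v4,v1,v0) [+--] → (-0.1628, -1.925, 0.2516)–(-0.1628, -1.925, -1.7)  len=1.9516
  (v2,v4,v0) [-+-] → (-0.1628, 0.2849, -1.7)–(-0.1628, -1.925, -1.7)  len=2.2099
  (v1,v7,v3) [-+-] → (-0.1628, -0.2849, 1.7)–(-0.1628, 1.925, 1.7)  len=2.2099
  (v5,v1,v4) [+-+] → (-0.1628, -1.925, 1.7)–(-0.1628, -1.925, 0.2516)  len=1.4484
  (v5,v7,v1) [++-] → (-0.1628, -0.2849, 1.7)–(-0.1628, -1.925, 1.7)  len=1.6401
  (v3,v7,v2) [-+-] → (-0.1628, 1.925, 1.7)–(-0.1628, 1.925, -0.2516)  len=1.9516
  (v6,v4,v2) [++-] → (-0.1628, 0.2849, -1.7)–(-0.1628, 1.925, -1.7)  len=1.6401
  (v2,v7,v6) [-++] → (-0.1628, 1.925, -0.2516)–(-0.1628, 1.925, -1.7)  len=1.4484

Chained into 1 loop(s):
  loop 1: 8 segments, perimeter = 14.5000
Total perimeter = 14.500


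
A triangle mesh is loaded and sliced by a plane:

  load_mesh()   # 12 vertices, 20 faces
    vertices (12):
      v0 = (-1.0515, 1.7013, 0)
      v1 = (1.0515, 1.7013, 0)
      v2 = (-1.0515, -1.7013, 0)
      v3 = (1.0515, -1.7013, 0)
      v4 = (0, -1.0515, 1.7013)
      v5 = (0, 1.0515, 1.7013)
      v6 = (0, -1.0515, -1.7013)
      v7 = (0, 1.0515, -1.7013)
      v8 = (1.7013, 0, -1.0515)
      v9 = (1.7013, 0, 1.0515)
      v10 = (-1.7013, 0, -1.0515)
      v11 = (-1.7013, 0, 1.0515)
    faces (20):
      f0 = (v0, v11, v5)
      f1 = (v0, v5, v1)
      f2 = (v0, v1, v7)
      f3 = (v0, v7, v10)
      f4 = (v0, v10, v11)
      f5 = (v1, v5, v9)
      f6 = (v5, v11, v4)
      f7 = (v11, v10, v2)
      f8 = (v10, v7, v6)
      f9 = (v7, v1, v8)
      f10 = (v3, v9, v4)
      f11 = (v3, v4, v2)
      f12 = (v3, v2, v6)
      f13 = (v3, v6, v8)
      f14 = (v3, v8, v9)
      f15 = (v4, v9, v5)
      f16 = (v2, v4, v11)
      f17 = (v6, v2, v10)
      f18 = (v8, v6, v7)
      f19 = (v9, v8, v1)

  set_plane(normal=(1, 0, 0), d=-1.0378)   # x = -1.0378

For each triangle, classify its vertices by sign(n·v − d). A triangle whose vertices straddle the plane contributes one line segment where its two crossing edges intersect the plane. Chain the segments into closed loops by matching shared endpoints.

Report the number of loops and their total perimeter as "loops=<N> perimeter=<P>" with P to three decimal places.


Straddling triangles (10 of 20):
  (v0,v11,v5) [--+] → (-1.0378, 0.410081, 1.30492)–(-1.0378, 1.69283, 0.0221662)  len=1.8141
  (v0,v5,v1) [-++] → (-1.0378, 1.69283, 0.0221662)–(-1.0378, 1.7013, 0)  len=0.0237
  (v0,v1,v7) [-++] → (-1.0378, 1.7013, 0)–(-1.0378, 1.69283, -0.0221662)  len=0.0237
  (v0,v7,v10) [-+-] → (-1.0378, 1.69283, -0.0221662)–(-1.0378, 0.410081, -1.30492)  len=1.8141
  (v5,v11,v4) [+-+] → (-1.0378, 0.410081, 1.30492)–(-1.0378, -0.410081, 1.30492)  len=0.8202
  (v10,v7,v6) [-++] → (-1.0378, 0.410081, -1.30492)–(-1.0378, -0.410081, -1.30492)  len=0.8202
  (v3,v4,v2) [++-] → (-1.0378, -1.69283, 0.0221662)–(-1.0378, -1.7013, 0)  len=0.0237
  (v3,v2,v6) [+-+] → (-1.0378, -1.7013, 0)–(-1.0378, -1.69283, -0.0221662)  len=0.0237
  (v2,v4,v11) [-+-] → (-1.0378, -1.69283, 0.0221662)–(-1.0378, -0.410081, 1.30492)  len=1.8141
  (v6,v2,v10) [+--] → (-1.0378, -1.69283, -0.0221662)–(-1.0378, -0.410081, -1.30492)  len=1.8141

Chained into 1 loop(s):
  loop 1: 10 segments, perimeter = 8.9916
Total perimeter = 8.992

loops=1 perimeter=8.992


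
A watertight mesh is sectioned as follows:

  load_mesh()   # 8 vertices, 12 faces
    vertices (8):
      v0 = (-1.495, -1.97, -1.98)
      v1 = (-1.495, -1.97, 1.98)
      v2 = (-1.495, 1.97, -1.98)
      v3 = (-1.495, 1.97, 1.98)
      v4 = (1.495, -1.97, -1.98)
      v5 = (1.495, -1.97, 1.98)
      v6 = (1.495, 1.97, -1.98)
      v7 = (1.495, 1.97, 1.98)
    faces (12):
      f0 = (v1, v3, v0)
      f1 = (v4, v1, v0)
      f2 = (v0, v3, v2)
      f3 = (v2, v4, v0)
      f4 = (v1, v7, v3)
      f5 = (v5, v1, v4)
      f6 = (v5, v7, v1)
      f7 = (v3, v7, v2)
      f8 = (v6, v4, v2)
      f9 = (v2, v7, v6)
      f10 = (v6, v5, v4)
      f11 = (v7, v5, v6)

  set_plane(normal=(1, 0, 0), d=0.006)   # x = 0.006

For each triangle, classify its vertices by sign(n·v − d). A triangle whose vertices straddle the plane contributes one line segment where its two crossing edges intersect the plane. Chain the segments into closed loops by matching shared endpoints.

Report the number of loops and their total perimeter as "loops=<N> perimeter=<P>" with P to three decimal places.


loops=1 perimeter=15.800

Straddling triangles (8 of 12):
  (v4,v1,v0) [+--] → (0.006, -1.97, -0.00794649)–(0.006, -1.97, -1.98)  len=1.9721
  (v2,v4,v0) [-+-] → (0.006, -0.00790635, -1.98)–(0.006, -1.97, -1.98)  len=1.9621
  (v1,v7,v3) [-+-] → (0.006, 0.00790635, 1.98)–(0.006, 1.97, 1.98)  len=1.9621
  (v5,v1,v4) [+-+] → (0.006, -1.97, 1.98)–(0.006, -1.97, -0.00794649)  len=1.9879
  (v5,v7,v1) [++-] → (0.006, 0.00790635, 1.98)–(0.006, -1.97, 1.98)  len=1.9779
  (v3,v7,v2) [-+-] → (0.006, 1.97, 1.98)–(0.006, 1.97, 0.00794649)  len=1.9721
  (v6,v4,v2) [++-] → (0.006, -0.00790635, -1.98)–(0.006, 1.97, -1.98)  len=1.9779
  (v2,v7,v6) [-++] → (0.006, 1.97, 0.00794649)–(0.006, 1.97, -1.98)  len=1.9879

Chained into 1 loop(s):
  loop 1: 8 segments, perimeter = 15.8000
Total perimeter = 15.800


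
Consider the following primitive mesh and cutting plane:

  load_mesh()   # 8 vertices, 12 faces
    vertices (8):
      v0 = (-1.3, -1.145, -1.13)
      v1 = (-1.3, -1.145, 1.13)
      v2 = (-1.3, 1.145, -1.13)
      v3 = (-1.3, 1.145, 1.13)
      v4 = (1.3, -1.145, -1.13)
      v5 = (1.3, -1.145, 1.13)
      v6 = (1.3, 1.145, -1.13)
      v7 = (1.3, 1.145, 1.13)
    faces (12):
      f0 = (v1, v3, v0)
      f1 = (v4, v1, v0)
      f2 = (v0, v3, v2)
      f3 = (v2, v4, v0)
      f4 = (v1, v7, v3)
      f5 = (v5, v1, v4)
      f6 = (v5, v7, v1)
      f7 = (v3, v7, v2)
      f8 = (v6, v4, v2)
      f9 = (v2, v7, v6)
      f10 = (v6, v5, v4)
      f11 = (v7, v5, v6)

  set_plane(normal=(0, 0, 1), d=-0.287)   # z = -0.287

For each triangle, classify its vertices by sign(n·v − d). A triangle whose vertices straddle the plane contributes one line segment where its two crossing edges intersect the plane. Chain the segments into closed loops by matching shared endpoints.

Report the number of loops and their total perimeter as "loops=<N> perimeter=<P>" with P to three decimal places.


Straddling triangles (8 of 12):
  (v1,v3,v0) [++-] → (-1.3, -0.29081, -0.287)–(-1.3, -1.145, -0.287)  len=0.8542
  (v4,v1,v0) [-+-] → (0.330177, -1.145, -0.287)–(-1.3, -1.145, -0.287)  len=1.6302
  (v0,v3,v2) [-+-] → (-1.3, -0.29081, -0.287)–(-1.3, 1.145, -0.287)  len=1.4358
  (v5,v1,v4) [++-] → (0.330177, -1.145, -0.287)–(1.3, -1.145, -0.287)  len=0.9698
  (v3,v7,v2) [++-] → (-0.330177, 1.145, -0.287)–(-1.3, 1.145, -0.287)  len=0.9698
  (v2,v7,v6) [-+-] → (-0.330177, 1.145, -0.287)–(1.3, 1.145, -0.287)  len=1.6302
  (v6,v5,v4) [-+-] → (1.3, 0.29081, -0.287)–(1.3, -1.145, -0.287)  len=1.4358
  (v7,v5,v6) [++-] → (1.3, 0.29081, -0.287)–(1.3, 1.145, -0.287)  len=0.8542

Chained into 1 loop(s):
  loop 1: 8 segments, perimeter = 9.7800
Total perimeter = 9.780

loops=1 perimeter=9.780


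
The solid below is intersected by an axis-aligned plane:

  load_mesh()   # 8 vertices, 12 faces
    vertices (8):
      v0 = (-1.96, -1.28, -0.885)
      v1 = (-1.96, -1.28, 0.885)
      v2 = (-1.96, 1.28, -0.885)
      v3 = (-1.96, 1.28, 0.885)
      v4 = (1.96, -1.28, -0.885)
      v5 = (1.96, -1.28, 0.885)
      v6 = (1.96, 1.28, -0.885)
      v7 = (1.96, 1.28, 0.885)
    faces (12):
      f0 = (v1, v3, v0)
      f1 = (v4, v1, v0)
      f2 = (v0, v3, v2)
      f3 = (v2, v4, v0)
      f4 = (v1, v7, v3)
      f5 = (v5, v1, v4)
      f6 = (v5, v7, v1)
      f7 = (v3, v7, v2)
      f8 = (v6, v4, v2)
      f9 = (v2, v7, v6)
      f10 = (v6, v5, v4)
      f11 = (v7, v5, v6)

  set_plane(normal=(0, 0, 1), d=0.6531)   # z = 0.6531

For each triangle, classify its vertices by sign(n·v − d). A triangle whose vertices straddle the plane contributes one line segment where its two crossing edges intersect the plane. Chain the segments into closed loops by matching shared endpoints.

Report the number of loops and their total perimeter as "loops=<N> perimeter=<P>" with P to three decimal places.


Straddling triangles (8 of 12):
  (v1,v3,v0) [++-] → (-1.96, 0.944597, 0.6531)–(-1.96, -1.28, 0.6531)  len=2.2246
  (v4,v1,v0) [-+-] → (-1.44641, -1.28, 0.6531)–(-1.96, -1.28, 0.6531)  len=0.5136
  (v0,v3,v2) [-+-] → (-1.96, 0.944597, 0.6531)–(-1.96, 1.28, 0.6531)  len=0.3354
  (v5,v1,v4) [++-] → (-1.44641, -1.28, 0.6531)–(1.96, -1.28, 0.6531)  len=3.4064
  (v3,v7,v2) [++-] → (1.44641, 1.28, 0.6531)–(-1.96, 1.28, 0.6531)  len=3.4064
  (v2,v7,v6) [-+-] → (1.44641, 1.28, 0.6531)–(1.96, 1.28, 0.6531)  len=0.5136
  (v6,v5,v4) [-+-] → (1.96, -0.944597, 0.6531)–(1.96, -1.28, 0.6531)  len=0.3354
  (v7,v5,v6) [++-] → (1.96, -0.944597, 0.6531)–(1.96, 1.28, 0.6531)  len=2.2246

Chained into 1 loop(s):
  loop 1: 8 segments, perimeter = 12.9600
Total perimeter = 12.960

loops=1 perimeter=12.960


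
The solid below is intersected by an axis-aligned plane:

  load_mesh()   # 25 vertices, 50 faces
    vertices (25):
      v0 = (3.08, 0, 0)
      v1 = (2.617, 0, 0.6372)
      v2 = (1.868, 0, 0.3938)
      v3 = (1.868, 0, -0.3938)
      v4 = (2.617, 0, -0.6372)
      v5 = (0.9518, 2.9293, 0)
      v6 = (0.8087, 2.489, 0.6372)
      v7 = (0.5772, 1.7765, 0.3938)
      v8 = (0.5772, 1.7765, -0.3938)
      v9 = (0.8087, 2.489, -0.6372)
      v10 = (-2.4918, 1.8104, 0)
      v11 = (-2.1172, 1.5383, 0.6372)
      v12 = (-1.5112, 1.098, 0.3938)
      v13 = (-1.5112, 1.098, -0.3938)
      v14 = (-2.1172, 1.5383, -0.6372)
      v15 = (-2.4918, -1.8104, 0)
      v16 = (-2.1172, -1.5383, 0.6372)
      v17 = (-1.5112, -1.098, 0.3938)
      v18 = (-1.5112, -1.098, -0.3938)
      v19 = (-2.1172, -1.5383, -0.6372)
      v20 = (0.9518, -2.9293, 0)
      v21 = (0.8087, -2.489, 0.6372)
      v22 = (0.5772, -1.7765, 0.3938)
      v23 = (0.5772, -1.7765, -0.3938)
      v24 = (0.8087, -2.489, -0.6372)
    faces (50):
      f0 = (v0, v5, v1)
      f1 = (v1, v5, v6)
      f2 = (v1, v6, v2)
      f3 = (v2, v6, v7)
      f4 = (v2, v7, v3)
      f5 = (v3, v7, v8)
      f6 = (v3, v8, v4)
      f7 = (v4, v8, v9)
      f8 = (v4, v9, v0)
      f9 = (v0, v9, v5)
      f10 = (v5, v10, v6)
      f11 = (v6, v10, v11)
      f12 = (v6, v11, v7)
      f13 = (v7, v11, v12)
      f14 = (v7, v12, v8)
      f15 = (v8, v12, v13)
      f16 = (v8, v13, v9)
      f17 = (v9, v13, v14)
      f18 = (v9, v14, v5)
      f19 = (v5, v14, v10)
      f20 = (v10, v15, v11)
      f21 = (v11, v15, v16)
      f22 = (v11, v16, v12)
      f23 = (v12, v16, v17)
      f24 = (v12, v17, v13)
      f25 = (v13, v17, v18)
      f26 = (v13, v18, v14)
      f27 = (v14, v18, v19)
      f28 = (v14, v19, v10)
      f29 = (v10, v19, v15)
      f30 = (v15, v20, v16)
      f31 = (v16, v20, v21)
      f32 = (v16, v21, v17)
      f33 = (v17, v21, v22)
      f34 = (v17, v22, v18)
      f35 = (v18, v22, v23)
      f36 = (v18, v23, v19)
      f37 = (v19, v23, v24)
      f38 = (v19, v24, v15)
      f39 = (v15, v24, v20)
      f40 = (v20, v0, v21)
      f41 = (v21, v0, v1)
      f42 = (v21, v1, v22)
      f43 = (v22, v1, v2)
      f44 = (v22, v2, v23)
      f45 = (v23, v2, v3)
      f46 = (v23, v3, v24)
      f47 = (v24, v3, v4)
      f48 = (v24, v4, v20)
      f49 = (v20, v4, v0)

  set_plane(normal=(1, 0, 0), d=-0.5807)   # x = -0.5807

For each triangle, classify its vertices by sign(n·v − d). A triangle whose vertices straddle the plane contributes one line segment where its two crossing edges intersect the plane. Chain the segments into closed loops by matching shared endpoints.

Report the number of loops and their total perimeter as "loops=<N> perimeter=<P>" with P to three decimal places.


Straddling triangles (20 of 50):
  (v5,v10,v6) [+-+] → (-0.5807, 2.43136, 0)–(-0.5807, 2.20333, 0.36896)  len=0.4337
  (v6,v10,v11) [+--] → (-0.5807, 2.20333, 0.36896)–(-0.5807, 2.03755, 0.6372)  len=0.3153
  (v6,v11,v7) [+-+] → (-0.5807, 2.03755, 0.6372)–(-0.5807, 1.67414, 0.498399)  len=0.3890
  (v7,v11,v12) [+--] → (-0.5807, 1.67414, 0.498399)–(-0.5807, 1.40031, 0.3938)  len=0.2931
  (v7,v12,v8) [+-+] → (-0.5807, 1.40031, 0.3938)–(-0.5807, 1.40031, 0.0428798)  len=0.3509
  (v8,v12,v13) [+--] → (-0.5807, 1.40031, 0.0428798)–(-0.5807, 1.40031, -0.3938)  len=0.4367
  (v8,v13,v9) [+-+] → (-0.5807, 1.40031, -0.3938)–(-0.5807, 1.65592, -0.491426)  len=0.2736
  (v9,v13,v14) [+--] → (-0.5807, 1.65592, -0.491426)–(-0.5807, 2.03755, -0.6372)  len=0.4085
  (v9,v14,v5) [+-+] → (-0.5807, 2.03755, -0.6372)–(-0.5807, 2.23471, -0.318185)  len=0.3750
  (v5,v14,v10) [+--] → (-0.5807, 2.23471, -0.318185)–(-0.5807, 2.43136, 0)  len=0.3740
  (v15,v20,v16) [-+-] → (-0.5807, -2.43136, 0)–(-0.5807, -2.23471, 0.318185)  len=0.3740
  (v16,v20,v21) [-++] → (-0.5807, -2.23471, 0.318185)–(-0.5807, -2.03755, 0.6372)  len=0.3750
  (v16,v21,v17) [-+-] → (-0.5807, -2.03755, 0.6372)–(-0.5807, -1.65592, 0.491426)  len=0.4085
  (v17,v21,v22) [-++] → (-0.5807, -1.65592, 0.491426)–(-0.5807, -1.40031, 0.3938)  len=0.2736
  (v17,v22,v18) [-+-] → (-0.5807, -1.40031, 0.3938)–(-0.5807, -1.40031, -0.0428798)  len=0.4367
  (v18,v22,v23) [-++] → (-0.5807, -1.40031, -0.0428798)–(-0.5807, -1.40031, -0.3938)  len=0.3509
  (v18,v23,v19) [-+-] → (-0.5807, -1.40031, -0.3938)–(-0.5807, -1.67414, -0.498399)  len=0.2931
  (v19,v23,v24) [-++] → (-0.5807, -1.67414, -0.498399)–(-0.5807, -2.03755, -0.6372)  len=0.3890
  (v19,v24,v15) [-+-] → (-0.5807, -2.03755, -0.6372)–(-0.5807, -2.20333, -0.36896)  len=0.3153
  (v15,v24,v20) [-++] → (-0.5807, -2.20333, -0.36896)–(-0.5807, -2.43136, 0)  len=0.4337

Chained into 2 loop(s):
  loop 1: 10 segments, perimeter = 3.6500
  loop 2: 10 segments, perimeter = 3.6500
Total perimeter = 7.300

loops=2 perimeter=7.300


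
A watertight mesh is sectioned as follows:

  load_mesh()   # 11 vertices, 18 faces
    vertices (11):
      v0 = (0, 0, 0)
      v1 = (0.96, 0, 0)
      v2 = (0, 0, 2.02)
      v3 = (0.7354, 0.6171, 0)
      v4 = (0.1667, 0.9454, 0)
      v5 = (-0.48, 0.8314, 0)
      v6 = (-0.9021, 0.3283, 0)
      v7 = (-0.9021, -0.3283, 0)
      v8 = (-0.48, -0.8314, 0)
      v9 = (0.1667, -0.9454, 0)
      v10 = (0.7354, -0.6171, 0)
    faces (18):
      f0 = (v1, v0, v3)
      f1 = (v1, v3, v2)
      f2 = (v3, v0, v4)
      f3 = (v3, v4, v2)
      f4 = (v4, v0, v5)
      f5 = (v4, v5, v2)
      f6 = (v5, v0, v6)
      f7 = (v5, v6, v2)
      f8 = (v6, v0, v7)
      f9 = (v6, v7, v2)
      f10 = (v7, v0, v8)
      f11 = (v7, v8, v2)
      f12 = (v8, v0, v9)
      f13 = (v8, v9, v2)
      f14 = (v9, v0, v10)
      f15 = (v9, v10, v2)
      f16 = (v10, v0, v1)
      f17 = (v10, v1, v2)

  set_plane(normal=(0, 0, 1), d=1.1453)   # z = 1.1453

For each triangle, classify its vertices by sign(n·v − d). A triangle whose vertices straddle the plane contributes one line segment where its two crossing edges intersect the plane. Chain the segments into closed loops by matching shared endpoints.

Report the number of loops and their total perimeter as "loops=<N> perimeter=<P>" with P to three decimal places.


Straddling triangles (9 of 18):
  (v1,v3,v2) [--+] → (0.318443, 0.267217, 1.1453)–(0.415699, 0, 1.1453)  len=0.2844
  (v3,v4,v2) [--+] → (0.0721844, 0.409377, 1.1453)–(0.318443, 0.267217, 1.1453)  len=0.2843
  (v4,v5,v2) [--+] → (-0.20785, 0.360013, 1.1453)–(0.0721844, 0.409377, 1.1453)  len=0.2844
  (v5,v6,v2) [--+] → (-0.390627, 0.14216, 1.1453)–(-0.20785, 0.360013, 1.1453)  len=0.2844
  (v6,v7,v2) [--+] → (-0.390627, -0.14216, 1.1453)–(-0.390627, 0.14216, 1.1453)  len=0.2843
  (v7,v8,v2) [--+] → (-0.20785, -0.360013, 1.1453)–(-0.390627, -0.14216, 1.1453)  len=0.2844
  (v8,v9,v2) [--+] → (0.0721844, -0.409377, 1.1453)–(-0.20785, -0.360013, 1.1453)  len=0.2844
  (v9,v10,v2) [--+] → (0.318443, -0.267217, 1.1453)–(0.0721844, -0.409377, 1.1453)  len=0.2843
  (v10,v1,v2) [--+] → (0.415699, 0, 1.1453)–(0.318443, -0.267217, 1.1453)  len=0.2844

Chained into 1 loop(s):
  loop 1: 9 segments, perimeter = 2.5592
Total perimeter = 2.559

loops=1 perimeter=2.559


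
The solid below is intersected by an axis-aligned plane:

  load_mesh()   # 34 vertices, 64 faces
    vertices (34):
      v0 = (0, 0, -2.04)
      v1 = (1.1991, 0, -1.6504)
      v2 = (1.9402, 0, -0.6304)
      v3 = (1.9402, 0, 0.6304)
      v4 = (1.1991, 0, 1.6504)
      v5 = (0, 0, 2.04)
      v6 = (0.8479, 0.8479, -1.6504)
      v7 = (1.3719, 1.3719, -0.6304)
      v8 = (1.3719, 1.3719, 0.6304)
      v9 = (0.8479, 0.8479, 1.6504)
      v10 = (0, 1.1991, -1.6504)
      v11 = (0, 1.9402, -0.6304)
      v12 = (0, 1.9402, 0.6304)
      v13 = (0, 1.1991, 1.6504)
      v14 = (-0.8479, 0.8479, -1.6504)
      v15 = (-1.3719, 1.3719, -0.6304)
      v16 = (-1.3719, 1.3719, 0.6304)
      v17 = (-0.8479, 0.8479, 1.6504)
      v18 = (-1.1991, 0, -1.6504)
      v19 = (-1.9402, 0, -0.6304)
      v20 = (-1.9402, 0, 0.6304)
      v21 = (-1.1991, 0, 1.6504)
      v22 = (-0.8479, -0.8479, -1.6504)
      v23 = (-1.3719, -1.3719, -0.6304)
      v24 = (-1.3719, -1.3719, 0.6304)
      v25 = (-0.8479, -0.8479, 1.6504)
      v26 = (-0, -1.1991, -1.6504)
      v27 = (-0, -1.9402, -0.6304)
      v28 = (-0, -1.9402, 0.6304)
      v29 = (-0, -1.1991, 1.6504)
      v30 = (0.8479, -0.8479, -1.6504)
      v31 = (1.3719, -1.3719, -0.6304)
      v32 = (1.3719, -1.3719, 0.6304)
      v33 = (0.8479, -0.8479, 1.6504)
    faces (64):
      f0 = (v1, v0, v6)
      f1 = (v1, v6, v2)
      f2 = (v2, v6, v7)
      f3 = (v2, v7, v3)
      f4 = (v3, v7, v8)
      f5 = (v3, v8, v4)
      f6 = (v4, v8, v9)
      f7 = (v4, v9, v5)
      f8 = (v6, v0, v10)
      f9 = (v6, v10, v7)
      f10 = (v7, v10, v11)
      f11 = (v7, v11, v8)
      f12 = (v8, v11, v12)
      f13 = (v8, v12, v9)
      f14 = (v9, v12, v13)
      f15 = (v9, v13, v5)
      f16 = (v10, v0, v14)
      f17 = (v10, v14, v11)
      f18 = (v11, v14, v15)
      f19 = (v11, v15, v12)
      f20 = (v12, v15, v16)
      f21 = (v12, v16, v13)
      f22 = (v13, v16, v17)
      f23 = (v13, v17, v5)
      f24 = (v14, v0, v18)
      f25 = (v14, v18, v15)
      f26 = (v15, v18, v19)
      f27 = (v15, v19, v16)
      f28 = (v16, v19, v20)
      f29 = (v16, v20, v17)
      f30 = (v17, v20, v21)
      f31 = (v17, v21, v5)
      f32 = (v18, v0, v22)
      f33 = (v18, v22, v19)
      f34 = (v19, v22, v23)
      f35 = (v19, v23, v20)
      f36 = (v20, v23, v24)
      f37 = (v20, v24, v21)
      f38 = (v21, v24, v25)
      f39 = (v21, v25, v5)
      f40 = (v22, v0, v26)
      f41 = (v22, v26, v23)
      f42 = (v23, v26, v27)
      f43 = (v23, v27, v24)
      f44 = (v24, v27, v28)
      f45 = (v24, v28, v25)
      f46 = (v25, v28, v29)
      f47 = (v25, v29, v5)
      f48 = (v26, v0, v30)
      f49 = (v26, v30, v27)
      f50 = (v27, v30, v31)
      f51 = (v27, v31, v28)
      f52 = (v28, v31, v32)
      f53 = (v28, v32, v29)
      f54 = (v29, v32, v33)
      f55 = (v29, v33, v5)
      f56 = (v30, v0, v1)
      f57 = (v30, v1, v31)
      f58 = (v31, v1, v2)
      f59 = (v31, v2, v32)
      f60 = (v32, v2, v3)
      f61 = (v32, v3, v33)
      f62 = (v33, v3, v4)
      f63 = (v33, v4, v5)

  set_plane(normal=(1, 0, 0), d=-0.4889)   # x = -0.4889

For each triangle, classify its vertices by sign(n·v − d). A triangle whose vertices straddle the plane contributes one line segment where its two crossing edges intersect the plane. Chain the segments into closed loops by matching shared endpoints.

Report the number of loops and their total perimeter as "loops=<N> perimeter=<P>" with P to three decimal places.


Straddling triangles (20 of 64):
  (v10,v0,v14) [++-] → (-0.4889, 0.4889, -1.81536)–(-0.4889, 0.996598, -1.6504)  len=0.5338
  (v10,v14,v11) [+-+] → (-0.4889, 0.996598, -1.6504)–(-0.4889, 1.31038, -1.21853)  len=0.5338
  (v11,v14,v15) [+--] → (-0.4889, 1.31038, -1.21853)–(-0.4889, 1.73768, -0.6304)  len=0.7270
  (v11,v15,v12) [+-+] → (-0.4889, 1.73768, -0.6304)–(-0.4889, 1.73768, 0.181092)  len=0.8115
  (v12,v15,v16) [+--] → (-0.4889, 1.73768, 0.181092)–(-0.4889, 1.73768, 0.6304)  len=0.4493
  (v12,v16,v13) [+-+] → (-0.4889, 1.73768, 0.6304)–(-0.4889, 1.26068, 1.28691)  len=0.8115
  (v13,v16,v17) [+--] → (-0.4889, 1.26068, 1.28691)–(-0.4889, 0.996598, 1.6504)  len=0.4493
  (v13,v17,v5) [+-+] → (-0.4889, 0.996598, 1.6504)–(-0.4889, 0.4889, 1.81536)  len=0.5338
  (v14,v0,v18) [-+-] → (-0.4889, 0.4889, -1.81536)–(-0.4889, 0, -1.88115)  len=0.4933
  (v17,v21,v5) [--+] → (-0.4889, 0, 1.88115)–(-0.4889, 0.4889, 1.81536)  len=0.4933
  (v18,v0,v22) [-+-] → (-0.4889, 0, -1.88115)–(-0.4889, -0.4889, -1.81536)  len=0.4933
  (v21,v25,v5) [--+] → (-0.4889, -0.4889, 1.81536)–(-0.4889, 0, 1.88115)  len=0.4933
  (v22,v0,v26) [-++] → (-0.4889, -0.4889, -1.81536)–(-0.4889, -0.996598, -1.6504)  len=0.5338
  (v22,v26,v23) [-+-] → (-0.4889, -0.996598, -1.6504)–(-0.4889, -1.26068, -1.28691)  len=0.4493
  (v23,v26,v27) [-++] → (-0.4889, -1.26068, -1.28691)–(-0.4889, -1.73768, -0.6304)  len=0.8115
  (v23,v27,v24) [-+-] → (-0.4889, -1.73768, -0.6304)–(-0.4889, -1.73768, -0.181092)  len=0.4493
  (v24,v27,v28) [-++] → (-0.4889, -1.73768, -0.181092)–(-0.4889, -1.73768, 0.6304)  len=0.8115
  (v24,v28,v25) [-+-] → (-0.4889, -1.73768, 0.6304)–(-0.4889, -1.31038, 1.21853)  len=0.7270
  (v25,v28,v29) [-++] → (-0.4889, -1.31038, 1.21853)–(-0.4889, -0.996598, 1.6504)  len=0.5338
  (v25,v29,v5) [-++] → (-0.4889, -0.996598, 1.6504)–(-0.4889, -0.4889, 1.81536)  len=0.5338

Chained into 1 loop(s):
  loop 1: 20 segments, perimeter = 11.6733
Total perimeter = 11.673

loops=1 perimeter=11.673


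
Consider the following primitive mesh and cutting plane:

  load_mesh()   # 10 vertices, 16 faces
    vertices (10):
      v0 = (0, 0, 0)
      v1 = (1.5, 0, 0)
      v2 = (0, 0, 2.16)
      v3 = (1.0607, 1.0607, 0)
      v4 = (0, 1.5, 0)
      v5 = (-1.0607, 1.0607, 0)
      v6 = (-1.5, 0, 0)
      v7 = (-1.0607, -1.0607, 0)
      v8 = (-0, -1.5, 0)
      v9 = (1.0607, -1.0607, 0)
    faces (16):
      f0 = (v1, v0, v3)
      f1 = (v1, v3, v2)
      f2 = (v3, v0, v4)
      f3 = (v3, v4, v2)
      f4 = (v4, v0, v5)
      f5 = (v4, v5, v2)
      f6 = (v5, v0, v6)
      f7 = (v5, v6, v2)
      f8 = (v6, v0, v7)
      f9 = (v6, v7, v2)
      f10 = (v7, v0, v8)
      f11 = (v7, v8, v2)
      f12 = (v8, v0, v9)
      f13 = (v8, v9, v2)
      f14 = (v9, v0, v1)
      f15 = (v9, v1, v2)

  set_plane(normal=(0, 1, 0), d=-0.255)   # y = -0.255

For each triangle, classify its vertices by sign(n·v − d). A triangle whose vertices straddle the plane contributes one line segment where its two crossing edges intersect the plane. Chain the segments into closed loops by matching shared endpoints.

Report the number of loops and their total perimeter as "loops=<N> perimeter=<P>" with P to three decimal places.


Straddling triangles (8 of 16):
  (v6,v0,v7) [++-] → (-0.255, -0.255, 0)–(-1.39439, -0.255, 0)  len=1.1394
  (v6,v7,v2) [+-+] → (-1.39439, -0.255, 0)–(-0.255, -0.255, 1.64072)  len=1.9975
  (v7,v0,v8) [-+-] → (-0.255, -0.255, 0)–(0, -0.255, 0)  len=0.2550
  (v7,v8,v2) [--+] → (0, -0.255, 1.7928)–(-0.255, -0.255, 1.64072)  len=0.2969
  (v8,v0,v9) [-+-] → (0, -0.255, 0)–(0.255, -0.255, 0)  len=0.2550
  (v8,v9,v2) [--+] → (0.255, -0.255, 1.64072)–(0, -0.255, 1.7928)  len=0.2969
  (v9,v0,v1) [-++] → (0.255, -0.255, 0)–(1.39439, -0.255, 0)  len=1.1394
  (v9,v1,v2) [-++] → (1.39439, -0.255, 0)–(0.255, -0.255, 1.64072)  len=1.9975

Chained into 1 loop(s):
  loop 1: 8 segments, perimeter = 7.3777
Total perimeter = 7.378

loops=1 perimeter=7.378


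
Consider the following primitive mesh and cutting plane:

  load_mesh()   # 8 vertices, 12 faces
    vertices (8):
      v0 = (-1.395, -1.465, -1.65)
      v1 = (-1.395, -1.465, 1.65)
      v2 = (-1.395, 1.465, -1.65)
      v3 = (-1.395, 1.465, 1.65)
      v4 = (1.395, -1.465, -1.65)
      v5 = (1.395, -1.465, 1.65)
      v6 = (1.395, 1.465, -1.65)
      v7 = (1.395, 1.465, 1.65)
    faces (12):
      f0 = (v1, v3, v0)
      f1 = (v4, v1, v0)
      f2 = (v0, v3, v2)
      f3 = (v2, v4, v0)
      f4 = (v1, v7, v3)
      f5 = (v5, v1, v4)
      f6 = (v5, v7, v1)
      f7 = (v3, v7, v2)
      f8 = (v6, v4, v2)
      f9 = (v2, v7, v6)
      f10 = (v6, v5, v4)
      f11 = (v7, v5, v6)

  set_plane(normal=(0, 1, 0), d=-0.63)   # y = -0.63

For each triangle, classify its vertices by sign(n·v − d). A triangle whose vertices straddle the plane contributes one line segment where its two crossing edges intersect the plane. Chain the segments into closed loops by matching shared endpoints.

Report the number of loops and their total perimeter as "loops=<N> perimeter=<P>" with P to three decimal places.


loops=1 perimeter=12.180

Straddling triangles (8 of 12):
  (v1,v3,v0) [-+-] → (-1.395, -0.63, 1.65)–(-1.395, -0.63, -0.709556)  len=2.3596
  (v0,v3,v2) [-++] → (-1.395, -0.63, -0.709556)–(-1.395, -0.63, -1.65)  len=0.9404
  (v2,v4,v0) [+--] → (0.599898, -0.63, -1.65)–(-1.395, -0.63, -1.65)  len=1.9949
  (v1,v7,v3) [-++] → (-0.599898, -0.63, 1.65)–(-1.395, -0.63, 1.65)  len=0.7951
  (v5,v7,v1) [-+-] → (1.395, -0.63, 1.65)–(-0.599898, -0.63, 1.65)  len=1.9949
  (v6,v4,v2) [+-+] → (1.395, -0.63, -1.65)–(0.599898, -0.63, -1.65)  len=0.7951
  (v6,v5,v4) [+--] → (1.395, -0.63, 0.709556)–(1.395, -0.63, -1.65)  len=2.3596
  (v7,v5,v6) [+-+] → (1.395, -0.63, 1.65)–(1.395, -0.63, 0.709556)  len=0.9404

Chained into 1 loop(s):
  loop 1: 8 segments, perimeter = 12.1800
Total perimeter = 12.180


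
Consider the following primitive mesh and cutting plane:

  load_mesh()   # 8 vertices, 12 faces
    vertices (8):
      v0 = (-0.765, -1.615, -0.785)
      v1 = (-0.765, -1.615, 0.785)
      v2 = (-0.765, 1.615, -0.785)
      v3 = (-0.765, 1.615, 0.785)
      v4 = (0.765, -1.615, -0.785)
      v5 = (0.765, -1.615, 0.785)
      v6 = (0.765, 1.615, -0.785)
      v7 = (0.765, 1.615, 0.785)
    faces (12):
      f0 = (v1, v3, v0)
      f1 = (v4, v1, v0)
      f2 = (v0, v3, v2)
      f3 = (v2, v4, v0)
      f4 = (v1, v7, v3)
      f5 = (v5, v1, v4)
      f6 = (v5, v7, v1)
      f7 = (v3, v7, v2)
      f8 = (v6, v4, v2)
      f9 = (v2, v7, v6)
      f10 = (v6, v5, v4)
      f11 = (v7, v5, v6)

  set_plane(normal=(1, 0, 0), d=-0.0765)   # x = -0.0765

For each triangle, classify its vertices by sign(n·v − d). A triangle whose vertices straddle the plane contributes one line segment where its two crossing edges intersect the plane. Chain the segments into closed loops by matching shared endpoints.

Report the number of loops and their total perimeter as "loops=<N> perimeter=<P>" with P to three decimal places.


loops=1 perimeter=9.600

Straddling triangles (8 of 12):
  (v4,v1,v0) [+--] → (-0.0765, -1.615, 0.0785)–(-0.0765, -1.615, -0.785)  len=0.8635
  (v2,v4,v0) [-+-] → (-0.0765, 0.1615, -0.785)–(-0.0765, -1.615, -0.785)  len=1.7765
  (v1,v7,v3) [-+-] → (-0.0765, -0.1615, 0.785)–(-0.0765, 1.615, 0.785)  len=1.7765
  (v5,v1,v4) [+-+] → (-0.0765, -1.615, 0.785)–(-0.0765, -1.615, 0.0785)  len=0.7065
  (v5,v7,v1) [++-] → (-0.0765, -0.1615, 0.785)–(-0.0765, -1.615, 0.785)  len=1.4535
  (v3,v7,v2) [-+-] → (-0.0765, 1.615, 0.785)–(-0.0765, 1.615, -0.0785)  len=0.8635
  (v6,v4,v2) [++-] → (-0.0765, 0.1615, -0.785)–(-0.0765, 1.615, -0.785)  len=1.4535
  (v2,v7,v6) [-++] → (-0.0765, 1.615, -0.0785)–(-0.0765, 1.615, -0.785)  len=0.7065

Chained into 1 loop(s):
  loop 1: 8 segments, perimeter = 9.6000
Total perimeter = 9.600


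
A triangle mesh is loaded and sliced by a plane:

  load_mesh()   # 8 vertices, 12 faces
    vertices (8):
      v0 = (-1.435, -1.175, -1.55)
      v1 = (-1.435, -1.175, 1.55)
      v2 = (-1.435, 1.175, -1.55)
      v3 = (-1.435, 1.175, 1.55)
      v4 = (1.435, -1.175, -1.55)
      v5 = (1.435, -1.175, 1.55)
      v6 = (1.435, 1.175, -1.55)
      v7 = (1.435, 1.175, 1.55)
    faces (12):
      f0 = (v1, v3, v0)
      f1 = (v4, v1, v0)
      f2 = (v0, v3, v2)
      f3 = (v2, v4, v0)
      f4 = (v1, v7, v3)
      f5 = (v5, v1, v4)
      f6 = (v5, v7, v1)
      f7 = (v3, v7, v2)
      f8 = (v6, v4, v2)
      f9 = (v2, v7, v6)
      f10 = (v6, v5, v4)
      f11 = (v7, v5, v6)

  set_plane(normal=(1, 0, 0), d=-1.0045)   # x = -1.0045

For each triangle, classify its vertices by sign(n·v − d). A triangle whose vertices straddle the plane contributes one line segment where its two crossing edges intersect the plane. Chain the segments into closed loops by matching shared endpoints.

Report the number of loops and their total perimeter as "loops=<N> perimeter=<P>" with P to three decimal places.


Straddling triangles (8 of 12):
  (v4,v1,v0) [+--] → (-1.0045, -1.175, 1.085)–(-1.0045, -1.175, -1.55)  len=2.6350
  (v2,v4,v0) [-+-] → (-1.0045, 0.8225, -1.55)–(-1.0045, -1.175, -1.55)  len=1.9975
  (v1,v7,v3) [-+-] → (-1.0045, -0.8225, 1.55)–(-1.0045, 1.175, 1.55)  len=1.9975
  (v5,v1,v4) [+-+] → (-1.0045, -1.175, 1.55)–(-1.0045, -1.175, 1.085)  len=0.4650
  (v5,v7,v1) [++-] → (-1.0045, -0.8225, 1.55)–(-1.0045, -1.175, 1.55)  len=0.3525
  (v3,v7,v2) [-+-] → (-1.0045, 1.175, 1.55)–(-1.0045, 1.175, -1.085)  len=2.6350
  (v6,v4,v2) [++-] → (-1.0045, 0.8225, -1.55)–(-1.0045, 1.175, -1.55)  len=0.3525
  (v2,v7,v6) [-++] → (-1.0045, 1.175, -1.085)–(-1.0045, 1.175, -1.55)  len=0.4650

Chained into 1 loop(s):
  loop 1: 8 segments, perimeter = 10.9000
Total perimeter = 10.900

loops=1 perimeter=10.900
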